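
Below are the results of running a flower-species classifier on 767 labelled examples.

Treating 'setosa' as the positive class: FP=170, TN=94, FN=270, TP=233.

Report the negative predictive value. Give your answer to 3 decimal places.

NPV = TN/(TN+FN) = 94/(94+270) = 0.258

0.258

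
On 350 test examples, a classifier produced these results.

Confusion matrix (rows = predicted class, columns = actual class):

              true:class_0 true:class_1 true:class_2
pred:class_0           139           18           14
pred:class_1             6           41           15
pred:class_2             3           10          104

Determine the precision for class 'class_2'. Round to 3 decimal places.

0.889

Take TP from the diagonal, FP from the rest of the 'class_2' prediction marginal, FN from the rest of the 'class_2' actual marginal.
precision = TP/(TP+FP).
class_2: TP=104, FP=3+10=13 → 104/117 = 0.8889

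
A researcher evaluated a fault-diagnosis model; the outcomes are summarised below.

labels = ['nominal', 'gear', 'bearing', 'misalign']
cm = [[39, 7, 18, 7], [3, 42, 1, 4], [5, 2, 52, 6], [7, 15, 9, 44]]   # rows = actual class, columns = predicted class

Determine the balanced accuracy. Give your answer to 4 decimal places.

0.6940

Balanced accuracy = mean of per-class recall.
  nominal: recall = 39/71 = 0.54930
  gear: recall = 42/50 = 0.84000
  bearing: recall = 52/65 = 0.80000
  misalign: recall = 44/75 = 0.58667
Mean = (0.54930 + 0.84000 + 0.80000 + 0.58667) / 4 = 0.6940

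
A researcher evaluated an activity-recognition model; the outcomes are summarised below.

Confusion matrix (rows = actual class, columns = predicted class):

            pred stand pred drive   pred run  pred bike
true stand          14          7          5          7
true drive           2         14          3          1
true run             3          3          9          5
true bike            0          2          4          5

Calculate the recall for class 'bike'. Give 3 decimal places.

0.455

Treat 'bike' as positive and all other classes as negative.
recall = TP/(TP+FN).
bike: TP=5, FN=0+2+4=6 → 5/11 = 0.4545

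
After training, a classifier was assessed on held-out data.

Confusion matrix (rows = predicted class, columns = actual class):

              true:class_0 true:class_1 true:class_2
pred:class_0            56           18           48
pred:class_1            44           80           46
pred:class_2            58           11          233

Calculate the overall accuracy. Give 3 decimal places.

0.621

Accuracy = trace / total = (56+80+233=369) / 594 = 369/594 = 0.621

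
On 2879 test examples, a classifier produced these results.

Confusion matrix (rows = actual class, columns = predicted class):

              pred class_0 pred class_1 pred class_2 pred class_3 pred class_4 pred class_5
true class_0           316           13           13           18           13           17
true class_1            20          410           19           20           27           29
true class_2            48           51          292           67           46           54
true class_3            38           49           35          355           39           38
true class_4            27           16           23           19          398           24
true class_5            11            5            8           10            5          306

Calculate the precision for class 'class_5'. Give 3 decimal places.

precision = TP/(TP+FP).
class_5: TP=306, FP=17+29+54+38+24=162 → 306/468 = 0.6538

0.654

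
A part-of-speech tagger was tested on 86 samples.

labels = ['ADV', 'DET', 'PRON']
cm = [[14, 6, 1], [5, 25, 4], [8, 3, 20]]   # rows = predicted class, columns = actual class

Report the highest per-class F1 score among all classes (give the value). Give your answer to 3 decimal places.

0.735

Per-class F1 score (2·TP/(2·TP+FP+FN)):
  ADV: TP=14, FP=6+1=7, FN=5+8=13 → 28/48 = 0.5833
  DET: TP=25, FP=5+4=9, FN=6+3=9 → 50/68 = 0.7353
  PRON: TP=20, FP=8+3=11, FN=1+4=5 → 40/56 = 0.7143
Highest is class 'DET' with F1 score = 0.735.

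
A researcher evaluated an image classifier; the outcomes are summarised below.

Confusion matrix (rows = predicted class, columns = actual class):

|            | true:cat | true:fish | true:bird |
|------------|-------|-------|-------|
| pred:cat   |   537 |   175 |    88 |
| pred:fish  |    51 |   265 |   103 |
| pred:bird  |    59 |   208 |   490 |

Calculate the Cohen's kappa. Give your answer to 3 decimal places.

0.480

Observed agreement pₒ = trace/N = 1292/1976 = 0.6538
Expected agreement pₑ = Σ (rowᵢ·colᵢ)/N² = (647·800 + 648·419 + 681·757)/1976² = 0.3341
κ = (pₒ − pₑ)/(1 − pₑ) = (0.6538 − 0.3341)/(1 − 0.3341) = 0.480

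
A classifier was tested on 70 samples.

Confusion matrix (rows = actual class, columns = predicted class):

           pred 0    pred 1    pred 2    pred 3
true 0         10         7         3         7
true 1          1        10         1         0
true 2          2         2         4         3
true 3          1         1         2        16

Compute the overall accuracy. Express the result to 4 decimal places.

0.5714

Accuracy = trace / total = (10+10+4+16=40) / 70 = 40/70 = 0.5714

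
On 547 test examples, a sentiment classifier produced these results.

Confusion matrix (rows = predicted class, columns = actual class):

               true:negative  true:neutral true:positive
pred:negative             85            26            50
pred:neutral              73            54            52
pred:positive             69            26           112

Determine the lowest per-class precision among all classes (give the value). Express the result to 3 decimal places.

Per-class precision (TP/(TP+FP)):
  negative: TP=85, FP=26+50=76 → 85/161 = 0.5280
  neutral: TP=54, FP=73+52=125 → 54/179 = 0.3017
  positive: TP=112, FP=69+26=95 → 112/207 = 0.5411
Lowest is class 'neutral' with precision = 0.302.

0.302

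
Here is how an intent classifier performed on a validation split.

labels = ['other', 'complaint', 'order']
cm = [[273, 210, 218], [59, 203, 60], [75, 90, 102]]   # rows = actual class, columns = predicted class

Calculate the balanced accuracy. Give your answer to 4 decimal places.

0.4673

Balanced accuracy = mean of per-class recall.
  other: recall = 273/701 = 0.38944
  complaint: recall = 203/322 = 0.63043
  order: recall = 102/267 = 0.38202
Mean = (0.38944 + 0.63043 + 0.38202) / 3 = 0.4673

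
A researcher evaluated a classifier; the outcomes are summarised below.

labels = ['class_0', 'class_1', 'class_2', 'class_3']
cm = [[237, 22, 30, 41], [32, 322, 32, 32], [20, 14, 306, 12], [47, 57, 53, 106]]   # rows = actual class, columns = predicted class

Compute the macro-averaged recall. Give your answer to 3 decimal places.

Per-class recall (TP/(TP+FN)):
  class_0: TP=237, FN=22+30+41=93 → 237/330 = 0.7182
  class_1: TP=322, FN=32+32+32=96 → 322/418 = 0.7703
  class_2: TP=306, FN=20+14+12=46 → 306/352 = 0.8693
  class_3: TP=106, FN=47+57+53=157 → 106/263 = 0.4030
Macro-recall = mean = (0.7182 + 0.7703 + 0.8693 + 0.4030) / 4 = 0.690

0.690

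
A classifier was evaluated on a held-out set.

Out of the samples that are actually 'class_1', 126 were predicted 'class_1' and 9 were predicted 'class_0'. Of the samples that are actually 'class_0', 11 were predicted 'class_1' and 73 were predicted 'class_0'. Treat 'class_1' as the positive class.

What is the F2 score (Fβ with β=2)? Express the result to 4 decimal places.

Fβ = (1+β²)·TP / ((1+β²)·TP + β²·FN + FP), with β²=4
= 5·126 / (5·126 + 4·9 + 11) = 0.9306

0.9306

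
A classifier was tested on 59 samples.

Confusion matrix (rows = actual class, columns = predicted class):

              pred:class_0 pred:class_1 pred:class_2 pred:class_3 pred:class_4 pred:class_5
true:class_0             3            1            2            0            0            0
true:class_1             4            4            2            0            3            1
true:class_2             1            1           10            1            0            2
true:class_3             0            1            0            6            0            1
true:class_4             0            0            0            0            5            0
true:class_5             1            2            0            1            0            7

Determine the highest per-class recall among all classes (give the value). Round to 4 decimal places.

Per-class recall (TP/(TP+FN)):
  class_0: TP=3, FN=1+2+0+0+0=3 → 3/6 = 0.50000
  class_1: TP=4, FN=4+2+0+3+1=10 → 4/14 = 0.28571
  class_2: TP=10, FN=1+1+1+0+2=5 → 10/15 = 0.66667
  class_3: TP=6, FN=0+1+0+0+1=2 → 6/8 = 0.75000
  class_4: TP=5, FN=0+0+0+0+0=0 → 5/5 = 1.00000
  class_5: TP=7, FN=1+2+0+1+0=4 → 7/11 = 0.63636
Highest is class 'class_4' with recall = 1.0000.

1.0000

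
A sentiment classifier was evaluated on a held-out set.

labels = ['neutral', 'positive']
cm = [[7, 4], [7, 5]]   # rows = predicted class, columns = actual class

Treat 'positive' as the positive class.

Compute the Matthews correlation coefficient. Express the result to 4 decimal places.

0.0543

MCC = (TP·TN − FP·FN) / √((TP+FP)(TP+FN)(TN+FP)(TN+FN))
Numerator = 5·7 − 7·4 = 7
Denominator = √(12·9·14·11) = √16632 = 128.9651
MCC = 7 / 128.9651 = 0.0543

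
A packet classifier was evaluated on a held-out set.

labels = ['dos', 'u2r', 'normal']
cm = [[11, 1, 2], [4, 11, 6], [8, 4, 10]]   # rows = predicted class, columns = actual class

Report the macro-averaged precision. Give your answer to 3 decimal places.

Per-class precision (TP/(TP+FP)):
  dos: TP=11, FP=1+2=3 → 11/14 = 0.7857
  u2r: TP=11, FP=4+6=10 → 11/21 = 0.5238
  normal: TP=10, FP=8+4=12 → 10/22 = 0.4545
Macro-precision = mean = (0.7857 + 0.5238 + 0.4545) / 3 = 0.588

0.588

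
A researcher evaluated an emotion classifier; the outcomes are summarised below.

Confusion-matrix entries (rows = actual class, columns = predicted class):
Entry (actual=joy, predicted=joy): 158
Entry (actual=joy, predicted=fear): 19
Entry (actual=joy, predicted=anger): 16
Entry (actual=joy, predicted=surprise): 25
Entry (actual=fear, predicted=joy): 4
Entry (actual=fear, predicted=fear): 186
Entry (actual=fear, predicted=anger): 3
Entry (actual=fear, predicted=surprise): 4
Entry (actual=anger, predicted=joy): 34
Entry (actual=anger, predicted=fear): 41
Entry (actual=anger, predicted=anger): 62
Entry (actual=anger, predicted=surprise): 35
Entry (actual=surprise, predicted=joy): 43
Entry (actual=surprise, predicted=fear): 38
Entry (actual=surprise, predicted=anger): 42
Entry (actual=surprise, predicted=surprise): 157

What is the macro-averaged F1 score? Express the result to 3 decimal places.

0.628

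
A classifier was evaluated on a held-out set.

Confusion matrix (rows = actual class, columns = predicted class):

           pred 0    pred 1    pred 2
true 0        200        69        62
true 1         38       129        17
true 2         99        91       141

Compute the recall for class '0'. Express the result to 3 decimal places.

One-vs-rest for '0': TP = diagonal; FP = other classes predicted '0'; FN = '0' predicted as other.
recall = TP/(TP+FN).
0: TP=200, FN=69+62=131 → 200/331 = 0.6042

0.604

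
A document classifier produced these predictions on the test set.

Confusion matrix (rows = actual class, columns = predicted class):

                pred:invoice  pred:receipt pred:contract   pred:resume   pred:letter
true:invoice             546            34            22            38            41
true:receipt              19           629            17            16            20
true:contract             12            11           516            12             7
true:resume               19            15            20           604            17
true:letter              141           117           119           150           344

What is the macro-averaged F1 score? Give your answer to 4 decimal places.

0.7533

Per-class F1 score (2·TP/(2·TP+FP+FN)):
  invoice: TP=546, FP=19+12+19+141=191, FN=34+22+38+41=135 → 1092/1418 = 0.77010
  receipt: TP=629, FP=34+11+15+117=177, FN=19+17+16+20=72 → 1258/1507 = 0.83477
  contract: TP=516, FP=22+17+20+119=178, FN=12+11+12+7=42 → 1032/1252 = 0.82428
  resume: TP=604, FP=38+16+12+150=216, FN=19+15+20+17=71 → 1208/1495 = 0.80803
  letter: TP=344, FP=41+20+7+17=85, FN=141+117+119+150=527 → 688/1300 = 0.52923
Macro-F1 score = mean = (0.77010 + 0.83477 + 0.82428 + 0.80803 + 0.52923) / 5 = 0.7533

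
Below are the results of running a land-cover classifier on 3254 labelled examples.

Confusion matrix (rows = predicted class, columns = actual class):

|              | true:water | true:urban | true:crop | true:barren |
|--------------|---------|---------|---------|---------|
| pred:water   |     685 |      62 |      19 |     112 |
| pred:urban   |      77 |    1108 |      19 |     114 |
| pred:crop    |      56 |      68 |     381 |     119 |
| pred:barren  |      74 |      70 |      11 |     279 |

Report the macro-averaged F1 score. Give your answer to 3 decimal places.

Per-class F1 score (2·TP/(2·TP+FP+FN)):
  water: TP=685, FP=62+19+112=193, FN=77+56+74=207 → 1370/1770 = 0.7740
  urban: TP=1108, FP=77+19+114=210, FN=62+68+70=200 → 2216/2626 = 0.8439
  crop: TP=381, FP=56+68+119=243, FN=19+19+11=49 → 762/1054 = 0.7230
  barren: TP=279, FP=74+70+11=155, FN=112+114+119=345 → 558/1058 = 0.5274
Macro-F1 score = mean = (0.7740 + 0.8439 + 0.7230 + 0.5274) / 4 = 0.717

0.717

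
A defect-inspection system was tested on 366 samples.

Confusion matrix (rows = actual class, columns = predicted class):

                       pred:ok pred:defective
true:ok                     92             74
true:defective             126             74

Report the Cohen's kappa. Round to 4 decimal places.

-0.0738

Observed agreement pₒ = trace/N = 166/366 = 0.45355
Expected agreement pₑ = Σ (rowᵢ·colᵢ)/N² = (166·218 + 200·148)/366² = 0.49112
κ = (pₒ − pₑ)/(1 − pₑ) = (0.45355 − 0.49112)/(1 − 0.49112) = -0.0738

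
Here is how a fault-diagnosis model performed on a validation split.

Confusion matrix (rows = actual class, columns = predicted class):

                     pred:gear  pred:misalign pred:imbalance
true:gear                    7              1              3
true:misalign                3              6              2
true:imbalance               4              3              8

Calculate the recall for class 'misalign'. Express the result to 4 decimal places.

One-vs-rest for 'misalign': TP = diagonal; FP = other classes predicted 'misalign'; FN = 'misalign' predicted as other.
recall = TP/(TP+FN).
misalign: TP=6, FN=3+2=5 → 6/11 = 0.54545

0.5455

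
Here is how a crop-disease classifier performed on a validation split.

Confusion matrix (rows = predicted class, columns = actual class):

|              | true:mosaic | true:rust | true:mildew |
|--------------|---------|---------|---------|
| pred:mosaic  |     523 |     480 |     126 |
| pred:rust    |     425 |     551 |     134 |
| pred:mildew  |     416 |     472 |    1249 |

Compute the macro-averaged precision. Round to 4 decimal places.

Per-class precision (TP/(TP+FP)):
  mosaic: TP=523, FP=480+126=606 → 523/1129 = 0.46324
  rust: TP=551, FP=425+134=559 → 551/1110 = 0.49640
  mildew: TP=1249, FP=416+472=888 → 1249/2137 = 0.58446
Macro-precision = mean = (0.46324 + 0.49640 + 0.58446) / 3 = 0.5147

0.5147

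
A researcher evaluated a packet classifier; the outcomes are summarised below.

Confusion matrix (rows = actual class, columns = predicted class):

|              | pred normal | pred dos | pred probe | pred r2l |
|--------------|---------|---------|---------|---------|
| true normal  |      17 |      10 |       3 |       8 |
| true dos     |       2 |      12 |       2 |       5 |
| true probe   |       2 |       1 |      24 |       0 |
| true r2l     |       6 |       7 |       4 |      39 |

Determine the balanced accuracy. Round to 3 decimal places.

Balanced accuracy = mean of per-class recall.
  normal: recall = 17/38 = 0.4474
  dos: recall = 12/21 = 0.5714
  probe: recall = 24/27 = 0.8889
  r2l: recall = 39/56 = 0.6964
Mean = (0.4474 + 0.5714 + 0.8889 + 0.6964) / 4 = 0.651

0.651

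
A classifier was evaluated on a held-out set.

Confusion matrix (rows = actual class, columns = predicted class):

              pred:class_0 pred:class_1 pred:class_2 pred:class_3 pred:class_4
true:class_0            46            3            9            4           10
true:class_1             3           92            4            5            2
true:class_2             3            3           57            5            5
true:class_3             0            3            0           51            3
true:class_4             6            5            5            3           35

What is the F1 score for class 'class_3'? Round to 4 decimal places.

0.8160

Treat 'class_3' as positive and all other classes as negative.
F1 score = 2·TP/(2·TP+FP+FN).
class_3: TP=51, FP=4+5+5+3=17, FN=0+3+0+3=6 → 102/125 = 0.81600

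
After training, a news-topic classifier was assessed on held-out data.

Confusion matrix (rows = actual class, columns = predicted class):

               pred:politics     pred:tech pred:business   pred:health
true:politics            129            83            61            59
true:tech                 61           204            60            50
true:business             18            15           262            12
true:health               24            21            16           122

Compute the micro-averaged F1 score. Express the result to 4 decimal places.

0.5990

Micro-averaging pools counts across classes: ΣTP=717, ΣFP=480, ΣFN=480.
Micro-F1 score = 2·TP/(2·TP+FP+FN) on pooled counts = 0.5990 (equals overall accuracy in single-label multiclass).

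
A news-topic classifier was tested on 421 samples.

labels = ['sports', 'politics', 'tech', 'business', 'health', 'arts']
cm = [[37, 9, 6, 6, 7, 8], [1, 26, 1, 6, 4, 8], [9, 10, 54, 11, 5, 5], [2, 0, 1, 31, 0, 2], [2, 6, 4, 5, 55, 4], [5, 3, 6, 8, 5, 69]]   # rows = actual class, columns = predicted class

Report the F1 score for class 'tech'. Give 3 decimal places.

0.651

Take TP from the diagonal, FP from the rest of the 'tech' prediction marginal, FN from the rest of the 'tech' actual marginal.
F1 score = 2·TP/(2·TP+FP+FN).
tech: TP=54, FP=6+1+1+4+6=18, FN=9+10+11+5+5=40 → 108/166 = 0.6506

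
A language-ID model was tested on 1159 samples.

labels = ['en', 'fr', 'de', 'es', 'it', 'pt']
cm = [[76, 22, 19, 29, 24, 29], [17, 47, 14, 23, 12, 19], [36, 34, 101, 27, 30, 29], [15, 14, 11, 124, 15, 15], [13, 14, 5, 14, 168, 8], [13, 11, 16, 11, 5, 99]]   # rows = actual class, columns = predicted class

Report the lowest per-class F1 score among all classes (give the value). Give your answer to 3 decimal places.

Per-class F1 score (2·TP/(2·TP+FP+FN)):
  en: TP=76, FP=17+36+15+13+13=94, FN=22+19+29+24+29=123 → 152/369 = 0.4119
  fr: TP=47, FP=22+34+14+14+11=95, FN=17+14+23+12+19=85 → 94/274 = 0.3431
  de: TP=101, FP=19+14+11+5+16=65, FN=36+34+27+30+29=156 → 202/423 = 0.4775
  es: TP=124, FP=29+23+27+14+11=104, FN=15+14+11+15+15=70 → 248/422 = 0.5877
  it: TP=168, FP=24+12+30+15+5=86, FN=13+14+5+14+8=54 → 336/476 = 0.7059
  pt: TP=99, FP=29+19+29+15+8=100, FN=13+11+16+11+5=56 → 198/354 = 0.5593
Lowest is class 'fr' with F1 score = 0.343.

0.343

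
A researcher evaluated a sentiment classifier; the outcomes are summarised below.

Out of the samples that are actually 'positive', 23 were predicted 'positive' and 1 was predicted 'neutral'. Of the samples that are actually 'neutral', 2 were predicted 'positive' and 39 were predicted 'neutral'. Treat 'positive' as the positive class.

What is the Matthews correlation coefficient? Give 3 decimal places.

0.902

MCC = (TP·TN − FP·FN) / √((TP+FP)(TP+FN)(TN+FP)(TN+FN))
Numerator = 23·39 − 2·1 = 895
Denominator = √(25·24·41·40) = √984000 = 991.9677
MCC = 895 / 991.9677 = 0.902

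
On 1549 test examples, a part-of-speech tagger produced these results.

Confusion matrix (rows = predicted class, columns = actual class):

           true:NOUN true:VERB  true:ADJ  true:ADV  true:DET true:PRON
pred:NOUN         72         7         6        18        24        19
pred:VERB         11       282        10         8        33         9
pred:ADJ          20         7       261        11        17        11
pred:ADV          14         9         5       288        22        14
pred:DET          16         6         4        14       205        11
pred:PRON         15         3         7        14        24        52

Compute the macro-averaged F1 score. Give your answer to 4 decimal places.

0.6917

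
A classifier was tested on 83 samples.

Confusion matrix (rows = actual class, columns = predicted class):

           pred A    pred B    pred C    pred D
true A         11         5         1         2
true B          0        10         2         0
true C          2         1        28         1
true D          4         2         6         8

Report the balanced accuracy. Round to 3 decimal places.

0.672

Balanced accuracy = mean of per-class recall.
  A: recall = 11/19 = 0.5789
  B: recall = 10/12 = 0.8333
  C: recall = 28/32 = 0.8750
  D: recall = 8/20 = 0.4000
Mean = (0.5789 + 0.8333 + 0.8750 + 0.4000) / 4 = 0.672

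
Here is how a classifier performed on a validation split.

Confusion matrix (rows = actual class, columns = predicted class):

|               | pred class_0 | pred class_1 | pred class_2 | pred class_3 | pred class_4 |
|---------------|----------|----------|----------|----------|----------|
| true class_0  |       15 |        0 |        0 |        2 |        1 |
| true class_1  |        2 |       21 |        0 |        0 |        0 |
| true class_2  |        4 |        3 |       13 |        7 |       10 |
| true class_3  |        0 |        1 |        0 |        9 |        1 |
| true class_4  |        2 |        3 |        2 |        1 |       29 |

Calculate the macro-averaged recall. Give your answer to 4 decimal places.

Per-class recall (TP/(TP+FN)):
  class_0: TP=15, FN=0+0+2+1=3 → 15/18 = 0.83333
  class_1: TP=21, FN=2+0+0+0=2 → 21/23 = 0.91304
  class_2: TP=13, FN=4+3+7+10=24 → 13/37 = 0.35135
  class_3: TP=9, FN=0+1+0+1=2 → 9/11 = 0.81818
  class_4: TP=29, FN=2+3+2+1=8 → 29/37 = 0.78378
Macro-recall = mean = (0.83333 + 0.91304 + 0.35135 + 0.81818 + 0.78378) / 5 = 0.7399

0.7399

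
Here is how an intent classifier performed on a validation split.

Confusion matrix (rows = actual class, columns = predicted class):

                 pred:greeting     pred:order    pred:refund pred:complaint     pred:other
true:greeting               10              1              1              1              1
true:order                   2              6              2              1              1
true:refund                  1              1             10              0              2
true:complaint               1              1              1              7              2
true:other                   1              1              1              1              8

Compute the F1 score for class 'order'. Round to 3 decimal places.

One-vs-rest for 'order': TP = diagonal; FP = other classes predicted 'order'; FN = 'order' predicted as other.
F1 score = 2·TP/(2·TP+FP+FN).
order: TP=6, FP=1+1+1+1=4, FN=2+2+1+1=6 → 12/22 = 0.5455

0.545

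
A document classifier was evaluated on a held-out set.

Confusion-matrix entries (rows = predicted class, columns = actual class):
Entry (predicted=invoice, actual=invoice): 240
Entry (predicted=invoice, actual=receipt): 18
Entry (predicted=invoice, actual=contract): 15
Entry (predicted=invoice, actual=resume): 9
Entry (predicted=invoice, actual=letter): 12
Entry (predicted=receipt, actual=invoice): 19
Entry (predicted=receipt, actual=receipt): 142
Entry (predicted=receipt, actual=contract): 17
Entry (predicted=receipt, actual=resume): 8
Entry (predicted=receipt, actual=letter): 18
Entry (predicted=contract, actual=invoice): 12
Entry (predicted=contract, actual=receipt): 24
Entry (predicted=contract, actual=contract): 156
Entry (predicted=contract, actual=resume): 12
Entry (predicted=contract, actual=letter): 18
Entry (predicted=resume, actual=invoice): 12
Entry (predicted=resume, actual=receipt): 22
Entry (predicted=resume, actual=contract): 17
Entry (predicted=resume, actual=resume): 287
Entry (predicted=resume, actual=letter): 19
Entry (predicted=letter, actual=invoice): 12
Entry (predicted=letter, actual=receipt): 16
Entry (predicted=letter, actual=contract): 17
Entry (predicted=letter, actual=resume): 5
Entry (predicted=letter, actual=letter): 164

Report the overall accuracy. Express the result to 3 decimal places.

0.766

Accuracy = trace / total = (240+142+156+287+164=989) / 1291 = 989/1291 = 0.766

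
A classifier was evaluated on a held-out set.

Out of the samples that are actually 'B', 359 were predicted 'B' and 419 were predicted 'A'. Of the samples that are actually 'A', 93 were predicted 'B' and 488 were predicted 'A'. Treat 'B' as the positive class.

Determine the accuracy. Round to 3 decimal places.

Accuracy = (TP+TN)/N = (359+488)/1359 = 0.623

0.623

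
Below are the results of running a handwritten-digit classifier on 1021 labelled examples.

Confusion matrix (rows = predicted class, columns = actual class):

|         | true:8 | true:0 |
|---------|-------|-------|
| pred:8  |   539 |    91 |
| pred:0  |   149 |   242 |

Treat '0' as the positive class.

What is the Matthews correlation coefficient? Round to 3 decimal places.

0.492

MCC = (TP·TN − FP·FN) / √((TP+FP)(TP+FN)(TN+FP)(TN+FN))
Numerator = 242·539 − 149·91 = 116879
Denominator = √(391·333·688·630) = √56435188320 = 237560.9150
MCC = 116879 / 237560.9150 = 0.492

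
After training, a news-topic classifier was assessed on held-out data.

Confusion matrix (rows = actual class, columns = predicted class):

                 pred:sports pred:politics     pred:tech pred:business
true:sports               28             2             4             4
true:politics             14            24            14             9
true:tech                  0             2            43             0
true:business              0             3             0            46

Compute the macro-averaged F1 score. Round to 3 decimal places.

0.721

Per-class F1 score (2·TP/(2·TP+FP+FN)):
  sports: TP=28, FP=14+0+0=14, FN=2+4+4=10 → 56/80 = 0.7000
  politics: TP=24, FP=2+2+3=7, FN=14+14+9=37 → 48/92 = 0.5217
  tech: TP=43, FP=4+14+0=18, FN=0+2+0=2 → 86/106 = 0.8113
  business: TP=46, FP=4+9+0=13, FN=0+3+0=3 → 92/108 = 0.8519
Macro-F1 score = mean = (0.7000 + 0.5217 + 0.8113 + 0.8519) / 4 = 0.721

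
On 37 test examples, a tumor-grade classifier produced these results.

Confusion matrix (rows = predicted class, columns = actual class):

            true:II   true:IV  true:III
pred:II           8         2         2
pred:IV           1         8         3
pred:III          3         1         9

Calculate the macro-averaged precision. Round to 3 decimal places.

0.675

Per-class precision (TP/(TP+FP)):
  II: TP=8, FP=2+2=4 → 8/12 = 0.6667
  IV: TP=8, FP=1+3=4 → 8/12 = 0.6667
  III: TP=9, FP=3+1=4 → 9/13 = 0.6923
Macro-precision = mean = (0.6667 + 0.6667 + 0.6923) / 3 = 0.675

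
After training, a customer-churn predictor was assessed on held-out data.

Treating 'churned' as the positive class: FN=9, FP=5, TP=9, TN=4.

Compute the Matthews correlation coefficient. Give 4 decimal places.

-0.0524

MCC = (TP·TN − FP·FN) / √((TP+FP)(TP+FN)(TN+FP)(TN+FN))
Numerator = 9·4 − 5·9 = -9
Denominator = √(14·18·9·13) = √29484 = 171.7091
MCC = -9 / 171.7091 = -0.0524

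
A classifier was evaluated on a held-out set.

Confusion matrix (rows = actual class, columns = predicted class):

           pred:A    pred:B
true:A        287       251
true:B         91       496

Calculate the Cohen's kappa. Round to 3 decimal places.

0.383

Observed agreement pₒ = trace/N = 783/1125 = 0.6960
Expected agreement pₑ = Σ (rowᵢ·colᵢ)/N² = (538·378 + 587·747)/1125² = 0.5071
κ = (pₒ − pₑ)/(1 − pₑ) = (0.6960 − 0.5071)/(1 − 0.5071) = 0.383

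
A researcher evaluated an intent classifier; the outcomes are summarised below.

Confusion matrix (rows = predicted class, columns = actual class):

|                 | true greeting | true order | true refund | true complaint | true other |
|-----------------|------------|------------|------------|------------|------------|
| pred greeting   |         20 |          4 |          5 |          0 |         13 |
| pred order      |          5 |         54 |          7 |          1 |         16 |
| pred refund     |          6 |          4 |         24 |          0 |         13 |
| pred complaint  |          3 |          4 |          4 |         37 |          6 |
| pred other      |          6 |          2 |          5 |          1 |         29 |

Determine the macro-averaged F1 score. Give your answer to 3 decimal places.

Per-class F1 score (2·TP/(2·TP+FP+FN)):
  greeting: TP=20, FP=4+5+0+13=22, FN=5+6+3+6=20 → 40/82 = 0.4878
  order: TP=54, FP=5+7+1+16=29, FN=4+4+4+2=14 → 108/151 = 0.7152
  refund: TP=24, FP=6+4+0+13=23, FN=5+7+4+5=21 → 48/92 = 0.5217
  complaint: TP=37, FP=3+4+4+6=17, FN=0+1+0+1=2 → 74/93 = 0.7957
  other: TP=29, FP=6+2+5+1=14, FN=13+16+13+6=48 → 58/120 = 0.4833
Macro-F1 score = mean = (0.4878 + 0.7152 + 0.5217 + 0.7957 + 0.4833) / 5 = 0.601

0.601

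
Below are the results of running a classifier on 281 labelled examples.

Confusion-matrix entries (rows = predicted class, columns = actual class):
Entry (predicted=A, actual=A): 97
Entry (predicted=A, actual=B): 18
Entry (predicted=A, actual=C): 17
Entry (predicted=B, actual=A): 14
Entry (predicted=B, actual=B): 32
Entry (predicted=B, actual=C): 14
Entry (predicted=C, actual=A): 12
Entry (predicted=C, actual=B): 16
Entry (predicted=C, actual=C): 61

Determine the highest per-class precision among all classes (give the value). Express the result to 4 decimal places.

Per-class precision (TP/(TP+FP)):
  A: TP=97, FP=18+17=35 → 97/132 = 0.73485
  B: TP=32, FP=14+14=28 → 32/60 = 0.53333
  C: TP=61, FP=12+16=28 → 61/89 = 0.68539
Highest is class 'A' with precision = 0.7348.

0.7348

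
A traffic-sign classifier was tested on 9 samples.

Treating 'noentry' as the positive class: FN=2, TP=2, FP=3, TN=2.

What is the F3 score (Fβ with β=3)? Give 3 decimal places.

0.488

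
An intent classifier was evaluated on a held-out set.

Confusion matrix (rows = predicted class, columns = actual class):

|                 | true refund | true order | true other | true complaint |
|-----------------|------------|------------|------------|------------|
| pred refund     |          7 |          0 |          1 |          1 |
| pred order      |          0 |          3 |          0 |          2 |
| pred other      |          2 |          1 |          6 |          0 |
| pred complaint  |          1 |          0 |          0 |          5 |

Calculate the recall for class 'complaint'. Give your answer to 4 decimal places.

0.6250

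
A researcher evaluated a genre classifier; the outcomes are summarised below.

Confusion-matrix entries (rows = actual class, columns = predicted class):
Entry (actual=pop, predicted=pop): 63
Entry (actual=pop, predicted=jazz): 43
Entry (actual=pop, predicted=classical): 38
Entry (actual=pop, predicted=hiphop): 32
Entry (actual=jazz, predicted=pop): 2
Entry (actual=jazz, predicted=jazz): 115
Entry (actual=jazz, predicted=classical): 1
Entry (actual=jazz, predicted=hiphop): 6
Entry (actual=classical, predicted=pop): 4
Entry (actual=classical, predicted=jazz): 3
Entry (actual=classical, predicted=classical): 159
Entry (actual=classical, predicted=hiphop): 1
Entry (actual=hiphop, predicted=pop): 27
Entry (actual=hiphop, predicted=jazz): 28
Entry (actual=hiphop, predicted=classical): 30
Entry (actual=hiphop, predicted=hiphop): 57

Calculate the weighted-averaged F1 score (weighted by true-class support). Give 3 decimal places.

Per-class F1 score (2·TP/(2·TP+FP+FN)):
  pop: TP=63, FP=2+4+27=33, FN=43+38+32=113 → 126/272 = 0.4632
  jazz: TP=115, FP=43+3+28=74, FN=2+1+6=9 → 230/313 = 0.7348
  classical: TP=159, FP=38+1+30=69, FN=4+3+1=8 → 318/395 = 0.8051
  hiphop: TP=57, FP=32+6+1=39, FN=27+28+30=85 → 114/238 = 0.4790
Weighted-F1 score = Σ (supportᵢ/N)·F1 scoreᵢ with N=609: (176/609)·0.4632 + (124/609)·0.7348 + (167/609)·0.8051 + (142/609)·0.4790 = 0.616

0.616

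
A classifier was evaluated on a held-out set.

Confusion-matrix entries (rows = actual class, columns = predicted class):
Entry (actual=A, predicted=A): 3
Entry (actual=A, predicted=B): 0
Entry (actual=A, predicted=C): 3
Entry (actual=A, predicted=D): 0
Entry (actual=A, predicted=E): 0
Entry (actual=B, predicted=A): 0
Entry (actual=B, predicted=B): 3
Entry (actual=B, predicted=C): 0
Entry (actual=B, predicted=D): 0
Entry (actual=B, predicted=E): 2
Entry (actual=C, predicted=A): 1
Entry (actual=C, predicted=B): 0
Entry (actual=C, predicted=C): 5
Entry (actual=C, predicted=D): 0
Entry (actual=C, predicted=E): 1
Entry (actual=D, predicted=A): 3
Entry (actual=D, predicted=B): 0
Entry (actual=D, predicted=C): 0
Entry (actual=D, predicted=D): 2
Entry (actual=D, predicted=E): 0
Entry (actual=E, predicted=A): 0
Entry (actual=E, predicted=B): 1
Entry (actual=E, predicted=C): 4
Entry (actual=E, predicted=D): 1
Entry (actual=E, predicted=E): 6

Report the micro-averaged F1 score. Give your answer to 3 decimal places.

0.543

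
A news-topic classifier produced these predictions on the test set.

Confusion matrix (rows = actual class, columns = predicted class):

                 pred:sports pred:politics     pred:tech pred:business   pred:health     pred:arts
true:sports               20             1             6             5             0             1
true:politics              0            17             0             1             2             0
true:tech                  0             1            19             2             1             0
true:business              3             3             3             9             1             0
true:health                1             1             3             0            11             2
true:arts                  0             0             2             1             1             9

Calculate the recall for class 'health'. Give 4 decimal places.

0.6111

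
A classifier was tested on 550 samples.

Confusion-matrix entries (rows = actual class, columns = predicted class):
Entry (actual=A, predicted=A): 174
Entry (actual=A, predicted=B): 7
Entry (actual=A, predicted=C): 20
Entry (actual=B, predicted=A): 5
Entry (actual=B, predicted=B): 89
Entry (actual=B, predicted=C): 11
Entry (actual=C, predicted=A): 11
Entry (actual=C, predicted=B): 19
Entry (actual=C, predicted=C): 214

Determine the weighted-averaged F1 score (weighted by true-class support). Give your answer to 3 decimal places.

0.868

Per-class F1 score (2·TP/(2·TP+FP+FN)):
  A: TP=174, FP=5+11=16, FN=7+20=27 → 348/391 = 0.8900
  B: TP=89, FP=7+19=26, FN=5+11=16 → 178/220 = 0.8091
  C: TP=214, FP=20+11=31, FN=11+19=30 → 428/489 = 0.8753
Weighted-F1 score = Σ (supportᵢ/N)·F1 scoreᵢ with N=550: (201/550)·0.8900 + (105/550)·0.8091 + (244/550)·0.8753 = 0.868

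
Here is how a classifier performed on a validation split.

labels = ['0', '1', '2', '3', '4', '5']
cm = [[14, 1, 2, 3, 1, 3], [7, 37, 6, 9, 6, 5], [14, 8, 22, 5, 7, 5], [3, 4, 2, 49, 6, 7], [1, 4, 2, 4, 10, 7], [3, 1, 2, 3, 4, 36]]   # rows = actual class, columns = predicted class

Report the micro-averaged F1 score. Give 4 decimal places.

0.5545

Micro-averaging pools counts across classes: ΣTP=168, ΣFP=135, ΣFN=135.
Micro-F1 score = 2·TP/(2·TP+FP+FN) on pooled counts = 0.5545 (equals overall accuracy in single-label multiclass).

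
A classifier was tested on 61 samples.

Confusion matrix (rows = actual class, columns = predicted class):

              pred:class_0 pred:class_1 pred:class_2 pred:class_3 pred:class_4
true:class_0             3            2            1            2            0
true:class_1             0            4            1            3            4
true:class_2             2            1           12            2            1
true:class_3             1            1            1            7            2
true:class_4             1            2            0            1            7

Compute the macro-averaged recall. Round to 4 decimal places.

Per-class recall (TP/(TP+FN)):
  class_0: TP=3, FN=2+1+2+0=5 → 3/8 = 0.37500
  class_1: TP=4, FN=0+1+3+4=8 → 4/12 = 0.33333
  class_2: TP=12, FN=2+1+2+1=6 → 12/18 = 0.66667
  class_3: TP=7, FN=1+1+1+2=5 → 7/12 = 0.58333
  class_4: TP=7, FN=1+2+0+1=4 → 7/11 = 0.63636
Macro-recall = mean = (0.37500 + 0.33333 + 0.66667 + 0.58333 + 0.63636) / 5 = 0.5189

0.5189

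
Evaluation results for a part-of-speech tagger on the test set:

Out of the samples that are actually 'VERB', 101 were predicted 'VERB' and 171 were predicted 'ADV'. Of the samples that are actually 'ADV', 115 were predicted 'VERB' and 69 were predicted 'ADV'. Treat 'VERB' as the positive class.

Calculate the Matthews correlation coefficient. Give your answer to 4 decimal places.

MCC = (TP·TN − FP·FN) / √((TP+FP)(TP+FN)(TN+FP)(TN+FN))
Numerator = 101·69 − 115·171 = -12696
Denominator = √(216·272·184·240) = √2594488320 = 50936.1200
MCC = -12696 / 50936.1200 = -0.2493

-0.2493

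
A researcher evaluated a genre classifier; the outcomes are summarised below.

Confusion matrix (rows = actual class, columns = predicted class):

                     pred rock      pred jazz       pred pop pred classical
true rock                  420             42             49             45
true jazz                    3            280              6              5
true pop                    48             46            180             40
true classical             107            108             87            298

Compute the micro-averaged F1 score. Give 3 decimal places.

0.668

Micro-averaging pools counts across classes: ΣTP=1178, ΣFP=586, ΣFN=586.
Micro-F1 score = 2·TP/(2·TP+FP+FN) on pooled counts = 0.668 (equals overall accuracy in single-label multiclass).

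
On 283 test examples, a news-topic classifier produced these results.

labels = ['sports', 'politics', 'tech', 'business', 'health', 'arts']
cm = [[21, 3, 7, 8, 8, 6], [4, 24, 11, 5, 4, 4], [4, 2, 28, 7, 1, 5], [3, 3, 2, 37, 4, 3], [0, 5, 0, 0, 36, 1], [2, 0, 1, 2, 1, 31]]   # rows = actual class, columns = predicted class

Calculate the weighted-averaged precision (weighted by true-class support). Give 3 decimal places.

Per-class precision (TP/(TP+FP)):
  sports: TP=21, FP=4+4+3+0+2=13 → 21/34 = 0.6176
  politics: TP=24, FP=3+2+3+5+0=13 → 24/37 = 0.6486
  tech: TP=28, FP=7+11+2+0+1=21 → 28/49 = 0.5714
  business: TP=37, FP=8+5+7+0+2=22 → 37/59 = 0.6271
  health: TP=36, FP=8+4+1+4+1=18 → 36/54 = 0.6667
  arts: TP=31, FP=6+4+5+3+1=19 → 31/50 = 0.6200
Weighted-precision = Σ (supportᵢ/N)·precisionᵢ with N=283: (53/283)·0.6176 + (52/283)·0.6486 + (47/283)·0.5714 + (52/283)·0.6271 + (42/283)·0.6667 + (37/283)·0.6200 = 0.625

0.625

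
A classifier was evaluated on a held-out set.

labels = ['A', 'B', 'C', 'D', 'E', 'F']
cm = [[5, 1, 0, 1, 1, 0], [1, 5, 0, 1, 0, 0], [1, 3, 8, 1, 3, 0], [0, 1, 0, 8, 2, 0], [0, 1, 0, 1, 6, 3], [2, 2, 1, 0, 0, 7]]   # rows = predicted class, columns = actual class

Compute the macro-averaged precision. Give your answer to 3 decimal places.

0.616

Per-class precision (TP/(TP+FP)):
  A: TP=5, FP=1+0+1+1+0=3 → 5/8 = 0.6250
  B: TP=5, FP=1+0+1+0+0=2 → 5/7 = 0.7143
  C: TP=8, FP=1+3+1+3+0=8 → 8/16 = 0.5000
  D: TP=8, FP=0+1+0+2+0=3 → 8/11 = 0.7273
  E: TP=6, FP=0+1+0+1+3=5 → 6/11 = 0.5455
  F: TP=7, FP=2+2+1+0+0=5 → 7/12 = 0.5833
Macro-precision = mean = (0.6250 + 0.7143 + 0.5000 + 0.7273 + 0.5455 + 0.5833) / 6 = 0.616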